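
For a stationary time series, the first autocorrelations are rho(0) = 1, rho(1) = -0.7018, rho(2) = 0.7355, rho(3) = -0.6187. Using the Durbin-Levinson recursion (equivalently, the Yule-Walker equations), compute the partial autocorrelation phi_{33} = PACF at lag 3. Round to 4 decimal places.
\phi_{33} = -0.0349

The PACF at lag k is phi_{kk}, the last component of the solution
to the Yule-Walker system G_k phi = r_k where
  (G_k)_{ij} = rho(|i - j|), (r_k)_i = rho(i), i,j = 1..k.
Equivalently, Durbin-Levinson gives phi_{kk} iteratively:
  phi_{11} = rho(1)
  phi_{kk} = [rho(k) - sum_{j=1..k-1} phi_{k-1,j} rho(k-j)]
            / [1 - sum_{j=1..k-1} phi_{k-1,j} rho(j)],
  phi_{k,j} = phi_{k-1,j} - phi_{kk} phi_{k-1,k-j},  j = 1..k-1.
Step k = 1:
  phi_11 = rho(1) = -0.7018.
Step k = 2:
  phi_22 = [rho(2) - phi_11 rho(1)] / [1 - phi_11 rho(1)] = [0.7355 - (-0.7018)(-0.7018)] / [1 - (-0.7018)(-0.7018)]
         = 0.24297676 / 0.50747676 = 0.478794.
  Update: phi_21 = phi_11 - phi_22 phi_11 = -0.7018 - (0.478794)(-0.7018) = -0.365782.
Step k = 3:
  phi_33 = [rho(3) - phi_21 rho(2) - phi_22 rho(1)] / [1 - phi_21 rho(1) - phi_22 rho(2)]
    numerator   = -0.6187 - (-0.365782)(0.7355) - (0.478794)(-0.7018) = -0.01364946
    denominator = 1 - (-0.365782)(-0.7018) - (0.478794)(0.7355) = 0.39114098
  phi_33 = -0.01364946 / 0.39114098 = -0.0349.
Therefore phi_{33} = -0.0349.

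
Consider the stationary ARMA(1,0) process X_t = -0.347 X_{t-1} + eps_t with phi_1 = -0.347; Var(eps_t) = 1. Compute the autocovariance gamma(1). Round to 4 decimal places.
\gamma(1) = -0.3945

Multiply the model equation by X_{t-k} and take expectations. With theta_0 = psi_0 = 1 and psi_j the MA(infinity) weights, this gives
  gamma(k) - sum_i phi_i gamma(k-i) = c_k,
  c_k = sigma^2 * sum_{j=k..q} theta_j psi_{j-k}   (c_k = 0 for k > q),
using gamma(-m) = gamma(m).
Pure AR (q = 0): c_0 = sigma^2 = 1, c_k = 0 for k >= 1.
Equations for k = 0 and k = 1 (AR order 1):
  gamma(0) = phi_1 gamma(1) + c_0
  gamma(1) = phi_1 gamma(0) + c_1
Substituting the second into the first: gamma(0) (1 - phi_1^2) = c_0 + phi_1 c_1, so
  gamma(0) = c_0 / (1 - phi_1^2) = 1 / (1 - (-0.347)^2) = 1 / 0.879591 = 1.136892.
  gamma(1) = phi_1 gamma(0) = (-0.347)(1.136892) = -0.394502.
Therefore gamma(1) = -0.3945 (to 4 decimal places).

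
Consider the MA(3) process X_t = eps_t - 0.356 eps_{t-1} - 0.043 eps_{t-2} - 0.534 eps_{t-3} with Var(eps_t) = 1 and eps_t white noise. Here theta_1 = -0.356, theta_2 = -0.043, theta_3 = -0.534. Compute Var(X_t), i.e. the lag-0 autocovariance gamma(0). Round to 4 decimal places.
\gamma(0) = 1.4137

For an MA(q) process X_t = eps_t + sum_i theta_i eps_{t-i} with
Var(eps_t) = sigma^2, the variance is
  gamma(0) = sigma^2 * (1 + sum_i theta_i^2).
  sum_i theta_i^2 = (-0.356)^2 + (-0.043)^2 + (-0.534)^2 = 0.126736 + 0.001849 + 0.285156 = 0.413741.
  gamma(0) = 1 * (1 + 0.413741) = 1 * 1.413741 = 1.413741, which rounds to 1.4137.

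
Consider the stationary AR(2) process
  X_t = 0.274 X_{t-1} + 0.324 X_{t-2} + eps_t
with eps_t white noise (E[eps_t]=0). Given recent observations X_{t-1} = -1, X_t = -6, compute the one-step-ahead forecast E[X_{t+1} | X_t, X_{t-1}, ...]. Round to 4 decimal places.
E[X_{t+1} \mid \mathcal F_t] = -1.9680

For an AR(p) model X_t = c + sum_i phi_i X_{t-i} + eps_t, the
one-step-ahead conditional mean is
  E[X_{t+1} | X_t, ...] = c + sum_i phi_i X_{t+1-i}.
Substitute known values:
  E[X_{t+1} | ...] = (0.274) * (-6) + (0.324) * (-1)
                   = -1.9680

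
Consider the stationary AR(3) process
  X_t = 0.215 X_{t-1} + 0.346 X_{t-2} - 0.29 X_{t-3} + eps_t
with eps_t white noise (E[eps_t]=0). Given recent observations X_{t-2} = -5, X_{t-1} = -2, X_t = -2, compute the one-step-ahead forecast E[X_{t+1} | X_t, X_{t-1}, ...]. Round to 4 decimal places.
E[X_{t+1} \mid \mathcal F_t] = 0.3280

For an AR(p) model X_t = c + sum_i phi_i X_{t-i} + eps_t, the
one-step-ahead conditional mean is
  E[X_{t+1} | X_t, ...] = c + sum_i phi_i X_{t+1-i}.
Substitute known values:
  E[X_{t+1} | ...] = (0.215) * (-2) + (0.346) * (-2) + (-0.29) * (-5)
                   = 0.3280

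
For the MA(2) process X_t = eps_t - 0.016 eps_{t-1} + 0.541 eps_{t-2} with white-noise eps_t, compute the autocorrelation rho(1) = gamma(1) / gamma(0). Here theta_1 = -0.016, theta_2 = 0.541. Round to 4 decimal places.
\rho(1) = -0.0191

For an MA(q) process with theta_0 = 1, the autocovariance is
  gamma(k) = sigma^2 * sum_{i=0..q-k} theta_i * theta_{i+k},
and rho(k) = gamma(k) / gamma(0). Sigma^2 cancels.
  numerator   = (1)*(-0.016) + (-0.016)*(0.541) = -0.024656.
  denominator = (1)^2 + (-0.016)^2 + (0.541)^2 = 1.292937.
  rho(1) = -0.024656 / 1.292937 = -0.0191.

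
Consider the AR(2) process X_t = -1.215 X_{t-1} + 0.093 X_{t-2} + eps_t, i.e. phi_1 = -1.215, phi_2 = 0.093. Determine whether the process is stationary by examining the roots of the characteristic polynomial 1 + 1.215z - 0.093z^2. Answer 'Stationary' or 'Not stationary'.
\text{Not stationary}

The AR(p) characteristic polynomial is P(z) = 1 + 1.215z - 0.093z^2.
Stationarity requires all roots to lie outside the unit circle, i.e. |z| > 1 for every root.
Set 1 + (1.215) z + (-0.093) z^2 = 0, i.e. a z^2 + b z + c = 0 with a = -0.093, b = 1.215, c = 1.
Discriminant D = b^2 - 4ac = (1.215)^2 - 4*(-0.093)*1 = 1.476225 - (-0.372) = 1.848225.
D >= 0, so the roots are real: z = (-b +/- sqrt(D)) / (2a) = (-1.215 +/- 1.359494) / (-0.186).
  z_1 = (-1.215 + 1.359494) / (-0.186) = -0.7769,   |z_1| = 0.7769.
  z_2 = (-1.215 - 1.359494) / (-0.186) = 13.8414,   |z_2| = 13.8414.
Moduli of all roots: 0.7769, 13.8414.
All moduli strictly greater than 1? No.
Verdict: Not stationary.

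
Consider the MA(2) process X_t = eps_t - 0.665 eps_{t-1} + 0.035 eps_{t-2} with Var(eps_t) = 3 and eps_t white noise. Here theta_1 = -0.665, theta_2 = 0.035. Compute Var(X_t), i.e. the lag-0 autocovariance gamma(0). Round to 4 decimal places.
\gamma(0) = 4.3304

For an MA(q) process X_t = eps_t + sum_i theta_i eps_{t-i} with
Var(eps_t) = sigma^2, the variance is
  gamma(0) = sigma^2 * (1 + sum_i theta_i^2).
  sum_i theta_i^2 = (-0.665)^2 + (0.035)^2 = 0.442225 + 0.001225 = 0.44345.
  gamma(0) = 3 * (1 + 0.44345) = 3 * 1.44345 = 4.33035, which rounds to 4.3304.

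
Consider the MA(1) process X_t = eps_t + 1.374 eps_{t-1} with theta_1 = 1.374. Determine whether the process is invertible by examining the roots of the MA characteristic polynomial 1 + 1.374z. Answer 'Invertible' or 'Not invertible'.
\text{Not invertible}

The MA(q) characteristic polynomial is P(z) = 1 + 1.374z.
Invertibility requires all roots to lie outside the unit circle, i.e. |z| > 1 for every root.
This is linear in z: 1 + (1.374) z = 0  =>  z = -1/(1.374) = -0.727802,  |z| = 0.727802.
Moduli of all roots: 0.7278.
All moduli strictly greater than 1? No.
Verdict: Not invertible.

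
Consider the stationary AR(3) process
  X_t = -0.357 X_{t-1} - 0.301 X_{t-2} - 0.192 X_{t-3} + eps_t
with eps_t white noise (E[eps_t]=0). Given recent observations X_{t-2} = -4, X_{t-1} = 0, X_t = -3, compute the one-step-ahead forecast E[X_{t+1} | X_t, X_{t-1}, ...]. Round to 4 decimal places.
E[X_{t+1} \mid \mathcal F_t] = 1.8390

For an AR(p) model X_t = c + sum_i phi_i X_{t-i} + eps_t, the
one-step-ahead conditional mean is
  E[X_{t+1} | X_t, ...] = c + sum_i phi_i X_{t+1-i}.
Substitute known values:
  E[X_{t+1} | ...] = (-0.357) * (-3) + (-0.301) * (0) + (-0.192) * (-4)
                   = 1.8390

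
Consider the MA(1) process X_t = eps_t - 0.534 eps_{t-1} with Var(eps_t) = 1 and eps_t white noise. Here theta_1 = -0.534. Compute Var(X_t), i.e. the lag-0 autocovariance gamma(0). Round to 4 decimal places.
\gamma(0) = 1.2852

For an MA(q) process X_t = eps_t + sum_i theta_i eps_{t-i} with
Var(eps_t) = sigma^2, the variance is
  gamma(0) = sigma^2 * (1 + sum_i theta_i^2).
  sum_i theta_i^2 = (-0.534)^2 = 0.285156.
  gamma(0) = 1 * (1 + 0.285156) = 1 * 1.285156 = 1.285156, which rounds to 1.2852.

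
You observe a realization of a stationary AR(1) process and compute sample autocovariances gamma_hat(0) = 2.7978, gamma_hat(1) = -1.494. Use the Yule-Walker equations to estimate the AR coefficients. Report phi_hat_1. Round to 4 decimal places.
\hat\phi_{1} = -0.5340

The Yule-Walker equations for an AR(p) process read, in matrix form,
  Gamma_p phi = r_p,   with   (Gamma_p)_{ij} = gamma(|i - j|),
                       (r_p)_i = gamma(i),   i,j = 1..p.
Substitute the sample gammas (Toeplitz matrix and right-hand side of size 1):
  Gamma_p = [[2.7978]]
  r_p     = [-1.494]
With p = 1 this is the single equation gamma(0) phi_1 = gamma(1):
  phi_hat_1 = gamma(1) / gamma(0) = -1.494 / 2.7978 = -0.5340.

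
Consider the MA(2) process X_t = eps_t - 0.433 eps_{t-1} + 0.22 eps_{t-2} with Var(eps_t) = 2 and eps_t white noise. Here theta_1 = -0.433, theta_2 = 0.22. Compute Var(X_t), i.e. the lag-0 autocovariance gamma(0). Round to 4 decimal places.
\gamma(0) = 2.4718

For an MA(q) process X_t = eps_t + sum_i theta_i eps_{t-i} with
Var(eps_t) = sigma^2, the variance is
  gamma(0) = sigma^2 * (1 + sum_i theta_i^2).
  sum_i theta_i^2 = (-0.433)^2 + (0.22)^2 = 0.187489 + 0.0484 = 0.235889.
  gamma(0) = 2 * (1 + 0.235889) = 2 * 1.235889 = 2.471778, which rounds to 2.4718.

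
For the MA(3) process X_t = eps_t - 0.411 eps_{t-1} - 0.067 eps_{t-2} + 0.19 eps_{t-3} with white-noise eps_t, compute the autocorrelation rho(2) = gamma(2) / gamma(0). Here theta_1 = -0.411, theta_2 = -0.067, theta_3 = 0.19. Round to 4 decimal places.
\rho(2) = -0.1200

For an MA(q) process with theta_0 = 1, the autocovariance is
  gamma(k) = sigma^2 * sum_{i=0..q-k} theta_i * theta_{i+k},
and rho(k) = gamma(k) / gamma(0). Sigma^2 cancels.
  numerator   = (1)*(-0.067) + (-0.411)*(0.19) = -0.14509.
  denominator = (1)^2 + (-0.411)^2 + (-0.067)^2 + (0.19)^2 = 1.20951.
  rho(2) = -0.14509 / 1.20951 = -0.1200.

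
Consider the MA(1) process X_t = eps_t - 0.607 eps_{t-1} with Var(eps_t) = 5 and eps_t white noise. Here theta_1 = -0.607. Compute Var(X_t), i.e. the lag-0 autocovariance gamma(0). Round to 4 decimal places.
\gamma(0) = 6.8422

For an MA(q) process X_t = eps_t + sum_i theta_i eps_{t-i} with
Var(eps_t) = sigma^2, the variance is
  gamma(0) = sigma^2 * (1 + sum_i theta_i^2).
  sum_i theta_i^2 = (-0.607)^2 = 0.368449.
  gamma(0) = 5 * (1 + 0.368449) = 5 * 1.368449 = 6.842245, which rounds to 6.8422.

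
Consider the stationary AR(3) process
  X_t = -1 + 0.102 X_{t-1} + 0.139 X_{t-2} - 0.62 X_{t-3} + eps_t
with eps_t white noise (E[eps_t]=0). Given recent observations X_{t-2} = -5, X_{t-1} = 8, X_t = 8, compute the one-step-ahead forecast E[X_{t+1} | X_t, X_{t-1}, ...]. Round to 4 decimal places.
E[X_{t+1} \mid \mathcal F_t] = 4.0280

For an AR(p) model X_t = c + sum_i phi_i X_{t-i} + eps_t, the
one-step-ahead conditional mean is
  E[X_{t+1} | X_t, ...] = c + sum_i phi_i X_{t+1-i}.
Substitute known values:
  E[X_{t+1} | ...] = -1 + (0.102) * (8) + (0.139) * (8) + (-0.62) * (-5)
                   = 4.0280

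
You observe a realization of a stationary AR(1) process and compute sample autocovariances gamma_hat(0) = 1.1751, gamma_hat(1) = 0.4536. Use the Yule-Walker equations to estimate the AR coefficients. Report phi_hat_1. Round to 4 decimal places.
\hat\phi_{1} = 0.3860

The Yule-Walker equations for an AR(p) process read, in matrix form,
  Gamma_p phi = r_p,   with   (Gamma_p)_{ij} = gamma(|i - j|),
                       (r_p)_i = gamma(i),   i,j = 1..p.
Substitute the sample gammas (Toeplitz matrix and right-hand side of size 1):
  Gamma_p = [[1.1751]]
  r_p     = [0.4536]
With p = 1 this is the single equation gamma(0) phi_1 = gamma(1):
  phi_hat_1 = gamma(1) / gamma(0) = 0.4536 / 1.1751 = 0.3860.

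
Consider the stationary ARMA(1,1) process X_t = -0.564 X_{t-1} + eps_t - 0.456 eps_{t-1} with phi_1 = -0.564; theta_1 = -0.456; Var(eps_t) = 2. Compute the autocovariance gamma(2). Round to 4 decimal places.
\gamma(2) = 2.1212

Multiply the model equation by X_{t-k} and take expectations. With theta_0 = psi_0 = 1 and psi_j the MA(infinity) weights, this gives
  gamma(k) - sum_i phi_i gamma(k-i) = c_k,
  c_k = sigma^2 * sum_{j=k..q} theta_j psi_{j-k}   (c_k = 0 for k > q),
using gamma(-m) = gamma(m).
psi-weights needed (psi_j = theta_j + sum_i phi_i psi_{j-i}):
  psi_1 = theta_1 + phi_1 = -0.456 + (-0.564) = -1.02
Right-hand sides:
  c_0 = sigma^2 (1 + theta_1 psi_1) = 2 * (1 + (-0.456)(-1.02)) = 2 * 1.46512 = 2.93024
  c_1 = sigma^2 theta_1 = 2 * (-0.456) = -0.912
  c_2 = 0
Equations for k = 0 and k = 1 (AR order 1):
  gamma(0) = phi_1 gamma(1) + c_0
  gamma(1) = phi_1 gamma(0) + c_1
Substituting the second into the first: gamma(0) (1 - phi_1^2) = c_0 + phi_1 c_1, so
  gamma(0) = (c_0 + phi_1 c_1) / (1 - phi_1^2) = (2.93024 + (-0.564)(-0.912)) / (1 - (-0.564)^2) = 3.444608 / 0.681904 = 5.051456.
  gamma(1) = phi_1 gamma(0) + c_1 = (-0.564)(5.051456) + (-0.912) = -3.761021.
For k = 2 (> q): gamma(2) = phi_1 gamma(1) = (-0.564)(-3.761021) = 2.121216.
Therefore gamma(2) = 2.1212 (to 4 decimal places).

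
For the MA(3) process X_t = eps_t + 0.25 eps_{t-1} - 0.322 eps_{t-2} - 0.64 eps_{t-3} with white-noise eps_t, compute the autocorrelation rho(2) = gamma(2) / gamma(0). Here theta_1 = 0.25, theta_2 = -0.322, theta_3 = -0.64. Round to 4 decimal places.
\rho(2) = -0.3059

For an MA(q) process with theta_0 = 1, the autocovariance is
  gamma(k) = sigma^2 * sum_{i=0..q-k} theta_i * theta_{i+k},
and rho(k) = gamma(k) / gamma(0). Sigma^2 cancels.
  numerator   = (1)*(-0.322) + (0.25)*(-0.64) = -0.482.
  denominator = (1)^2 + (0.25)^2 + (-0.322)^2 + (-0.64)^2 = 1.575784.
  rho(2) = -0.482 / 1.575784 = -0.3059.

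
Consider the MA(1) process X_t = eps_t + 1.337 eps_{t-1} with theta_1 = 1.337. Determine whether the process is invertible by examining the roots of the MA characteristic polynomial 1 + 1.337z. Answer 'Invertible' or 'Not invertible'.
\text{Not invertible}

The MA(q) characteristic polynomial is P(z) = 1 + 1.337z.
Invertibility requires all roots to lie outside the unit circle, i.e. |z| > 1 for every root.
This is linear in z: 1 + (1.337) z = 0  =>  z = -1/(1.337) = -0.747943,  |z| = 0.747943.
Moduli of all roots: 0.7479.
All moduli strictly greater than 1? No.
Verdict: Not invertible.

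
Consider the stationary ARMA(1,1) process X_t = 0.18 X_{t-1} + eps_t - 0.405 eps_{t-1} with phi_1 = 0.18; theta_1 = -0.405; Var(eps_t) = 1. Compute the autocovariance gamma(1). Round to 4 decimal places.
\gamma(1) = -0.2156

Multiply the model equation by X_{t-k} and take expectations. With theta_0 = psi_0 = 1 and psi_j the MA(infinity) weights, this gives
  gamma(k) - sum_i phi_i gamma(k-i) = c_k,
  c_k = sigma^2 * sum_{j=k..q} theta_j psi_{j-k}   (c_k = 0 for k > q),
using gamma(-m) = gamma(m).
psi-weights needed (psi_j = theta_j + sum_i phi_i psi_{j-i}):
  psi_1 = theta_1 + phi_1 = -0.405 + (0.18) = -0.225
Right-hand sides:
  c_0 = sigma^2 (1 + theta_1 psi_1) = 1 * (1 + (-0.405)(-0.225)) = 1 * 1.091125 = 1.091125
  c_1 = sigma^2 theta_1 = 1 * (-0.405) = -0.405
  c_2 = 0
Equations for k = 0 and k = 1 (AR order 1):
  gamma(0) = phi_1 gamma(1) + c_0
  gamma(1) = phi_1 gamma(0) + c_1
Substituting the second into the first: gamma(0) (1 - phi_1^2) = c_0 + phi_1 c_1, so
  gamma(0) = (c_0 + phi_1 c_1) / (1 - phi_1^2) = (1.091125 + (0.18)(-0.405)) / (1 - (0.18)^2) = 1.018225 / 0.9676 = 1.05232.
  gamma(1) = phi_1 gamma(0) + c_1 = (0.18)(1.05232) + (-0.405) = -0.215582.
Therefore gamma(1) = -0.2156 (to 4 decimal places).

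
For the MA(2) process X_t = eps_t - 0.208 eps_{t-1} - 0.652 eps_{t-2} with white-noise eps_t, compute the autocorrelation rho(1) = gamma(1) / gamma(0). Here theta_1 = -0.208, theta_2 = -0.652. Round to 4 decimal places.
\rho(1) = -0.0493

For an MA(q) process with theta_0 = 1, the autocovariance is
  gamma(k) = sigma^2 * sum_{i=0..q-k} theta_i * theta_{i+k},
and rho(k) = gamma(k) / gamma(0). Sigma^2 cancels.
  numerator   = (1)*(-0.208) + (-0.208)*(-0.652) = -0.072384.
  denominator = (1)^2 + (-0.208)^2 + (-0.652)^2 = 1.468368.
  rho(1) = -0.072384 / 1.468368 = -0.0493.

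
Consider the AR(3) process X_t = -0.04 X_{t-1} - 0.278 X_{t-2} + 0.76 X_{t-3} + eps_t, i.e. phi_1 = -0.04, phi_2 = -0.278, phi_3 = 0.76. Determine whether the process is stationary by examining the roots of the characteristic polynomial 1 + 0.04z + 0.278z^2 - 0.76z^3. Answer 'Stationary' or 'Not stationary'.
\text{Stationary}

The AR(p) characteristic polynomial is P(z) = 1 + 0.04z + 0.278z^2 - 0.76z^3.
Stationarity requires all roots to lie outside the unit circle, i.e. |z| > 1 for every root.
Degree 3: look for a simple real root z0 first, then factor out (1 - z/z0) and solve the remaining quadratic.
Testing z0 = 1.25: P(1.25) = 1 + (0.04)(1.25) + (0.278)(1.25)^2 + (-0.76)(1.25)^3
  = 1 + (0.05) + (0.434375) + (-1.484375) = 0.  So z_0 = 1.25 is a root, |z_0| = 1.25.
Divide out the factor (1 - 0.8 z) = (1 - z/z0) (since 1/z0 = 0.8):
  P(z) = (1 - 0.8 z)(1 + (0.84) z + (0.95) z^2)
  [check: z-coef 0.84 - (0.8) = 0.04; z^2-coef 0.95 - (0.8)(0.84) = 0.278; z^3-coef -(0.8)(0.95) = -0.76.]
Remaining roots from the quadratic factor 1 + (0.84) z + (0.95) z^2:
  Set 1 + (0.84) z + (0.95) z^2 = 0, i.e. a z^2 + b z + c = 0 with a = 0.95, b = 0.84, c = 1.
  Discriminant D = b^2 - 4ac = (0.84)^2 - 4*(0.95)*1 = 0.7056 - (3.8) = -3.0944.
  D < 0, so the roots are the complex-conjugate pair z = (-b +/- i sqrt(-D)) / (2a) = -0.4421 +/- 0.9258i.
  For a conjugate pair |z|^2 = z * conj(z) = (product of roots) = c/a = 1/(0.95) = 1.052632, so |z| = sqrt(1.052632) = 1.026 for both roots.
Moduli of all roots: 1.2500, 1.0260, 1.0260.
All moduli strictly greater than 1? Yes.
Verdict: Stationary.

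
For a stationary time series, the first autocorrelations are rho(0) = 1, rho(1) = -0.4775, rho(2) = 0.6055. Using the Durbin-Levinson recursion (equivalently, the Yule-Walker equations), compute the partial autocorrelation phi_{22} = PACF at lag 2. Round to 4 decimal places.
\phi_{22} = 0.4890

The PACF at lag k is phi_{kk}, the last component of the solution
to the Yule-Walker system G_k phi = r_k where
  (G_k)_{ij} = rho(|i - j|), (r_k)_i = rho(i), i,j = 1..k.
Equivalently, Durbin-Levinson gives phi_{kk} iteratively:
  phi_{11} = rho(1)
  phi_{kk} = [rho(k) - sum_{j=1..k-1} phi_{k-1,j} rho(k-j)]
            / [1 - sum_{j=1..k-1} phi_{k-1,j} rho(j)],
  phi_{k,j} = phi_{k-1,j} - phi_{kk} phi_{k-1,k-j},  j = 1..k-1.
Step k = 1:
  phi_11 = rho(1) = -0.4775.
Step k = 2:
  phi_22 = [rho(2) - phi_11 rho(1)] / [1 - phi_11 rho(1)] = [0.6055 - (-0.4775)(-0.4775)] / [1 - (-0.4775)(-0.4775)]
         = 0.37749375 / 0.77199375 = 0.489.
Therefore phi_{22} = 0.4890.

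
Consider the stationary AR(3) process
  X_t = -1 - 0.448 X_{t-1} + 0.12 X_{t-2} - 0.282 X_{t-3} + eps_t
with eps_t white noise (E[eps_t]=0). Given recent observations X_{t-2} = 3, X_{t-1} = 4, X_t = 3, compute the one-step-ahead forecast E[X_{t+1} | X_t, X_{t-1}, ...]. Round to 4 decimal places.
E[X_{t+1} \mid \mathcal F_t] = -2.7100

For an AR(p) model X_t = c + sum_i phi_i X_{t-i} + eps_t, the
one-step-ahead conditional mean is
  E[X_{t+1} | X_t, ...] = c + sum_i phi_i X_{t+1-i}.
Substitute known values:
  E[X_{t+1} | ...] = -1 + (-0.448) * (3) + (0.12) * (4) + (-0.282) * (3)
                   = -2.7100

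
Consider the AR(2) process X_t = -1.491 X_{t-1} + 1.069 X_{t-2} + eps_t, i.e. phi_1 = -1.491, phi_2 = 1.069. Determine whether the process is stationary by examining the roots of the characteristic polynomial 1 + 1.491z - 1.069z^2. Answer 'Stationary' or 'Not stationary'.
\text{Not stationary}

The AR(p) characteristic polynomial is P(z) = 1 + 1.491z - 1.069z^2.
Stationarity requires all roots to lie outside the unit circle, i.e. |z| > 1 for every root.
Set 1 + (1.491) z + (-1.069) z^2 = 0, i.e. a z^2 + b z + c = 0 with a = -1.069, b = 1.491, c = 1.
Discriminant D = b^2 - 4ac = (1.491)^2 - 4*(-1.069)*1 = 2.223081 - (-4.276) = 6.499081.
D >= 0, so the roots are real: z = (-b +/- sqrt(D)) / (2a) = (-1.491 +/- 2.54933) / (-2.138).
  z_1 = (-1.491 + 2.54933) / (-2.138) = -0.495,   |z_1| = 0.495.
  z_2 = (-1.491 - 2.54933) / (-2.138) = 1.8898,   |z_2| = 1.8898.
Moduli of all roots: 0.4950, 1.8898.
All moduli strictly greater than 1? No.
Verdict: Not stationary.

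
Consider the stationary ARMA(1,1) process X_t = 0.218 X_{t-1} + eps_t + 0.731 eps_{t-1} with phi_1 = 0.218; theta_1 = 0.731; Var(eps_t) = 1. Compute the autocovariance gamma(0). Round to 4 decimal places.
\gamma(0) = 1.9455

Multiply the model equation by X_{t-k} and take expectations. With theta_0 = psi_0 = 1 and psi_j the MA(infinity) weights, this gives
  gamma(k) - sum_i phi_i gamma(k-i) = c_k,
  c_k = sigma^2 * sum_{j=k..q} theta_j psi_{j-k}   (c_k = 0 for k > q),
using gamma(-m) = gamma(m).
psi-weights needed (psi_j = theta_j + sum_i phi_i psi_{j-i}):
  psi_1 = theta_1 + phi_1 = 0.731 + (0.218) = 0.949
Right-hand sides:
  c_0 = sigma^2 (1 + theta_1 psi_1) = 1 * (1 + (0.731)(0.949)) = 1 * 1.693719 = 1.693719
  c_1 = sigma^2 theta_1 = 1 * (0.731) = 0.731
  c_2 = 0
Equations for k = 0 and k = 1 (AR order 1):
  gamma(0) = phi_1 gamma(1) + c_0
  gamma(1) = phi_1 gamma(0) + c_1
Substituting the second into the first: gamma(0) (1 - phi_1^2) = c_0 + phi_1 c_1, so
  gamma(0) = (c_0 + phi_1 c_1) / (1 - phi_1^2) = (1.693719 + (0.218)(0.731)) / (1 - (0.218)^2) = 1.853077 / 0.952476 = 1.945537.
Therefore gamma(0) = 1.9455 (to 4 decimal places).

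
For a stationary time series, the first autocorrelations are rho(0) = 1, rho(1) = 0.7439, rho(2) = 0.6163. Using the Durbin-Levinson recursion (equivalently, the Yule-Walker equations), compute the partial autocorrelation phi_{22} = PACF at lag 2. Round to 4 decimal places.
\phi_{22} = 0.1409

The PACF at lag k is phi_{kk}, the last component of the solution
to the Yule-Walker system G_k phi = r_k where
  (G_k)_{ij} = rho(|i - j|), (r_k)_i = rho(i), i,j = 1..k.
Equivalently, Durbin-Levinson gives phi_{kk} iteratively:
  phi_{11} = rho(1)
  phi_{kk} = [rho(k) - sum_{j=1..k-1} phi_{k-1,j} rho(k-j)]
            / [1 - sum_{j=1..k-1} phi_{k-1,j} rho(j)],
  phi_{k,j} = phi_{k-1,j} - phi_{kk} phi_{k-1,k-j},  j = 1..k-1.
Step k = 1:
  phi_11 = rho(1) = 0.7439.
Step k = 2:
  phi_22 = [rho(2) - phi_11 rho(1)] / [1 - phi_11 rho(1)] = [0.6163 - (0.7439)(0.7439)] / [1 - (0.7439)(0.7439)]
         = 0.06291279 / 0.44661279 = 0.1409.
Therefore phi_{22} = 0.1409.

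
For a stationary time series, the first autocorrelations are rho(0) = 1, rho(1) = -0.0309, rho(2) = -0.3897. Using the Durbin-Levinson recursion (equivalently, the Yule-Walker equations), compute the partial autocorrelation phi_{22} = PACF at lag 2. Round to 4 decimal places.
\phi_{22} = -0.3910

The PACF at lag k is phi_{kk}, the last component of the solution
to the Yule-Walker system G_k phi = r_k where
  (G_k)_{ij} = rho(|i - j|), (r_k)_i = rho(i), i,j = 1..k.
Equivalently, Durbin-Levinson gives phi_{kk} iteratively:
  phi_{11} = rho(1)
  phi_{kk} = [rho(k) - sum_{j=1..k-1} phi_{k-1,j} rho(k-j)]
            / [1 - sum_{j=1..k-1} phi_{k-1,j} rho(j)],
  phi_{k,j} = phi_{k-1,j} - phi_{kk} phi_{k-1,k-j},  j = 1..k-1.
Step k = 1:
  phi_11 = rho(1) = -0.0309.
Step k = 2:
  phi_22 = [rho(2) - phi_11 rho(1)] / [1 - phi_11 rho(1)] = [-0.3897 - (-0.0309)(-0.0309)] / [1 - (-0.0309)(-0.0309)]
         = -0.39065481 / 0.99904519 = -0.391.
Therefore phi_{22} = -0.3910.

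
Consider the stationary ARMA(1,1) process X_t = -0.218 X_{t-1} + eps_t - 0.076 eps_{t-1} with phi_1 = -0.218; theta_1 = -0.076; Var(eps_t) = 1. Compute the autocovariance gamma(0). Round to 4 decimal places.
\gamma(0) = 1.0907

Multiply the model equation by X_{t-k} and take expectations. With theta_0 = psi_0 = 1 and psi_j the MA(infinity) weights, this gives
  gamma(k) - sum_i phi_i gamma(k-i) = c_k,
  c_k = sigma^2 * sum_{j=k..q} theta_j psi_{j-k}   (c_k = 0 for k > q),
using gamma(-m) = gamma(m).
psi-weights needed (psi_j = theta_j + sum_i phi_i psi_{j-i}):
  psi_1 = theta_1 + phi_1 = -0.076 + (-0.218) = -0.294
Right-hand sides:
  c_0 = sigma^2 (1 + theta_1 psi_1) = 1 * (1 + (-0.076)(-0.294)) = 1 * 1.022344 = 1.022344
  c_1 = sigma^2 theta_1 = 1 * (-0.076) = -0.076
  c_2 = 0
Equations for k = 0 and k = 1 (AR order 1):
  gamma(0) = phi_1 gamma(1) + c_0
  gamma(1) = phi_1 gamma(0) + c_1
Substituting the second into the first: gamma(0) (1 - phi_1^2) = c_0 + phi_1 c_1, so
  gamma(0) = (c_0 + phi_1 c_1) / (1 - phi_1^2) = (1.022344 + (-0.218)(-0.076)) / (1 - (-0.218)^2) = 1.038912 / 0.952476 = 1.090749.
Therefore gamma(0) = 1.0907 (to 4 decimal places).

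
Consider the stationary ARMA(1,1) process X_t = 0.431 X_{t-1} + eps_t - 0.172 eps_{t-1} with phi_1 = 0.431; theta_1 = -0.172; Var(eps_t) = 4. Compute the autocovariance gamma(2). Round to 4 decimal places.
\gamma(2) = 0.5077

Multiply the model equation by X_{t-k} and take expectations. With theta_0 = psi_0 = 1 and psi_j the MA(infinity) weights, this gives
  gamma(k) - sum_i phi_i gamma(k-i) = c_k,
  c_k = sigma^2 * sum_{j=k..q} theta_j psi_{j-k}   (c_k = 0 for k > q),
using gamma(-m) = gamma(m).
psi-weights needed (psi_j = theta_j + sum_i phi_i psi_{j-i}):
  psi_1 = theta_1 + phi_1 = -0.172 + (0.431) = 0.259
Right-hand sides:
  c_0 = sigma^2 (1 + theta_1 psi_1) = 4 * (1 + (-0.172)(0.259)) = 4 * 0.955452 = 3.821808
  c_1 = sigma^2 theta_1 = 4 * (-0.172) = -0.688
  c_2 = 0
Equations for k = 0 and k = 1 (AR order 1):
  gamma(0) = phi_1 gamma(1) + c_0
  gamma(1) = phi_1 gamma(0) + c_1
Substituting the second into the first: gamma(0) (1 - phi_1^2) = c_0 + phi_1 c_1, so
  gamma(0) = (c_0 + phi_1 c_1) / (1 - phi_1^2) = (3.821808 + (0.431)(-0.688)) / (1 - (0.431)^2) = 3.52528 / 0.814239 = 4.32954.
  gamma(1) = phi_1 gamma(0) + c_1 = (0.431)(4.32954) + (-0.688) = 1.178032.
For k = 2 (> q): gamma(2) = phi_1 gamma(1) = (0.431)(1.178032) = 0.507732.
Therefore gamma(2) = 0.5077 (to 4 decimal places).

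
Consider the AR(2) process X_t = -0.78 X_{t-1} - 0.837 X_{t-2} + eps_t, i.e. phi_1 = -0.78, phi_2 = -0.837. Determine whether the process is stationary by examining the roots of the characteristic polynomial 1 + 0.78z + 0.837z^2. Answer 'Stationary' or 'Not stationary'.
\text{Stationary}

The AR(p) characteristic polynomial is P(z) = 1 + 0.78z + 0.837z^2.
Stationarity requires all roots to lie outside the unit circle, i.e. |z| > 1 for every root.
Set 1 + (0.78) z + (0.837) z^2 = 0, i.e. a z^2 + b z + c = 0 with a = 0.837, b = 0.78, c = 1.
Discriminant D = b^2 - 4ac = (0.78)^2 - 4*(0.837)*1 = 0.6084 - (3.348) = -2.7396.
D < 0, so the roots are the complex-conjugate pair z = (-b +/- i sqrt(-D)) / (2a) = -0.4659 +/- 0.9888i.
For a conjugate pair |z|^2 = z * conj(z) = (product of roots) = c/a = 1/(0.837) = 1.194743, so |z| = sqrt(1.194743) = 1.093 for both roots.
Moduli of all roots: 1.0930, 1.0930.
All moduli strictly greater than 1? Yes.
Verdict: Stationary.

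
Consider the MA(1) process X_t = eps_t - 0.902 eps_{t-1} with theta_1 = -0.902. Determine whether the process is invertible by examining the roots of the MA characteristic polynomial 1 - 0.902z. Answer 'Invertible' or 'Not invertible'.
\text{Invertible}

The MA(q) characteristic polynomial is P(z) = 1 - 0.902z.
Invertibility requires all roots to lie outside the unit circle, i.e. |z| > 1 for every root.
This is linear in z: 1 + (-0.902) z = 0  =>  z = -1/(-0.902) = 1.108647,  |z| = 1.108647.
Moduli of all roots: 1.1086.
All moduli strictly greater than 1? Yes.
Verdict: Invertible.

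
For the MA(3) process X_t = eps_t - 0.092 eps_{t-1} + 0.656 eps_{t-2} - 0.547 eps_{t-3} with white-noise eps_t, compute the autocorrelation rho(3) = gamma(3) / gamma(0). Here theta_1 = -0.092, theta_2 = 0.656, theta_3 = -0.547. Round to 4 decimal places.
\rho(3) = -0.3147

For an MA(q) process with theta_0 = 1, the autocovariance is
  gamma(k) = sigma^2 * sum_{i=0..q-k} theta_i * theta_{i+k},
and rho(k) = gamma(k) / gamma(0). Sigma^2 cancels.
  numerator   = (1)*(-0.547) = -0.547.
  denominator = (1)^2 + (-0.092)^2 + (0.656)^2 + (-0.547)^2 = 1.738009.
  rho(3) = -0.547 / 1.738009 = -0.3147.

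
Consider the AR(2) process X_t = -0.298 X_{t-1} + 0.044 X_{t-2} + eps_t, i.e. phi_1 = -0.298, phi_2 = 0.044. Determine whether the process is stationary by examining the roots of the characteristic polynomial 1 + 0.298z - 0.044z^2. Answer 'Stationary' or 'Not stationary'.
\text{Stationary}

The AR(p) characteristic polynomial is P(z) = 1 + 0.298z - 0.044z^2.
Stationarity requires all roots to lie outside the unit circle, i.e. |z| > 1 for every root.
Set 1 + (0.298) z + (-0.044) z^2 = 0, i.e. a z^2 + b z + c = 0 with a = -0.044, b = 0.298, c = 1.
Discriminant D = b^2 - 4ac = (0.298)^2 - 4*(-0.044)*1 = 0.088804 - (-0.176) = 0.264804.
D >= 0, so the roots are real: z = (-b +/- sqrt(D)) / (2a) = (-0.298 +/- 0.514591) / (-0.088).
  z_1 = (-0.298 + 0.514591) / (-0.088) = -2.4613,   |z_1| = 2.4613.
  z_2 = (-0.298 - 0.514591) / (-0.088) = 9.234,   |z_2| = 9.234.
Moduli of all roots: 2.4613, 9.2340.
All moduli strictly greater than 1? Yes.
Verdict: Stationary.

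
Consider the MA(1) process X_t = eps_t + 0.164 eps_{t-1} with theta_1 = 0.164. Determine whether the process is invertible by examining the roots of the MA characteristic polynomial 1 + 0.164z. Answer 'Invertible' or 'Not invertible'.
\text{Invertible}

The MA(q) characteristic polynomial is P(z) = 1 + 0.164z.
Invertibility requires all roots to lie outside the unit circle, i.e. |z| > 1 for every root.
This is linear in z: 1 + (0.164) z = 0  =>  z = -1/(0.164) = -6.097561,  |z| = 6.097561.
Moduli of all roots: 6.0976.
All moduli strictly greater than 1? Yes.
Verdict: Invertible.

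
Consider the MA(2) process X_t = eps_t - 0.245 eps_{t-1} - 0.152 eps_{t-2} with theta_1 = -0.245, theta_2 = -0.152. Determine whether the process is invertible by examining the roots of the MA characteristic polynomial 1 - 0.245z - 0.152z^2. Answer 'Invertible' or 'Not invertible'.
\text{Invertible}

The MA(q) characteristic polynomial is P(z) = 1 - 0.245z - 0.152z^2.
Invertibility requires all roots to lie outside the unit circle, i.e. |z| > 1 for every root.
Set 1 + (-0.245) z + (-0.152) z^2 = 0, i.e. a z^2 + b z + c = 0 with a = -0.152, b = -0.245, c = 1.
Discriminant D = b^2 - 4ac = (-0.245)^2 - 4*(-0.152)*1 = 0.060025 - (-0.608) = 0.668025.
D >= 0, so the roots are real: z = (-b +/- sqrt(D)) / (2a) = (0.245 +/- 0.817328) / (-0.304).
  z_1 = (0.245 + 0.817328) / (-0.304) = -3.4945,   |z_1| = 3.4945.
  z_2 = (0.245 - 0.817328) / (-0.304) = 1.8827,   |z_2| = 1.8827.
Moduli of all roots: 3.4945, 1.8827.
All moduli strictly greater than 1? Yes.
Verdict: Invertible.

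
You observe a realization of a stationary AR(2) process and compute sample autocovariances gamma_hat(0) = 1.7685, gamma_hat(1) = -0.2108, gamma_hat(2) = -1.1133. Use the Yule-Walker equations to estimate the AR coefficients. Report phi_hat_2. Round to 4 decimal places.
\hat\phi_{2} = -0.6530

The Yule-Walker equations for an AR(p) process read, in matrix form,
  Gamma_p phi = r_p,   with   (Gamma_p)_{ij} = gamma(|i - j|),
                       (r_p)_i = gamma(i),   i,j = 1..p.
Substitute the sample gammas (Toeplitz matrix and right-hand side of size 2):
  Gamma_p = [[1.7685, -0.2108], [-0.2108, 1.7685]]
  r_p     = [-0.2108, -1.1133]
Written out:
  1.7685 phi_1 - 0.2108 phi_2 = -0.2108
  -0.2108 phi_1 + 1.7685 phi_2 = -1.1133
Solve by Cramer's rule:
  det = gamma(0)^2 - gamma(1)^2 = (1.7685)^2 - (-0.2108)^2 = 3.12759225 - 0.04443664 = 3.08315561
  phi_hat_1 = [gamma(1) gamma(0) - gamma(1) gamma(2)] / det = [(-0.2108)(1.7685) - (-0.2108)(-1.1133)] / 3.08315561 = -0.60748344 / 3.08315561 = -0.197
  phi_hat_2 = [gamma(0) gamma(2) - gamma(1)^2] / det = [(1.7685)(-1.1133) - (-0.2108)^2] / 3.08315561 = -2.01330769 / 3.08315561 = -0.653
So phi_hat = [-0.1970, -0.6530].
Therefore phi_hat_2 = -0.6530.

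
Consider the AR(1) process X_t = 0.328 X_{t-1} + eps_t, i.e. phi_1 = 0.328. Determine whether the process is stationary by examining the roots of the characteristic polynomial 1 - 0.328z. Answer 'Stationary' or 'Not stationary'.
\text{Stationary}

The AR(p) characteristic polynomial is P(z) = 1 - 0.328z.
Stationarity requires all roots to lie outside the unit circle, i.e. |z| > 1 for every root.
This is linear in z: 1 + (-0.328) z = 0  =>  z = -1/(-0.328) = 3.04878,  |z| = 3.04878.
Moduli of all roots: 3.0488.
All moduli strictly greater than 1? Yes.
Verdict: Stationary.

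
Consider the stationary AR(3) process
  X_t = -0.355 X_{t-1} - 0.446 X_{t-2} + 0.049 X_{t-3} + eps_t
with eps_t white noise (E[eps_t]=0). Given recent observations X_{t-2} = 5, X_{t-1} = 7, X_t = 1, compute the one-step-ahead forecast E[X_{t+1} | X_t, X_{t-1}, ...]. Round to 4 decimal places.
E[X_{t+1} \mid \mathcal F_t] = -3.2320

For an AR(p) model X_t = c + sum_i phi_i X_{t-i} + eps_t, the
one-step-ahead conditional mean is
  E[X_{t+1} | X_t, ...] = c + sum_i phi_i X_{t+1-i}.
Substitute known values:
  E[X_{t+1} | ...] = (-0.355) * (1) + (-0.446) * (7) + (0.049) * (5)
                   = -3.2320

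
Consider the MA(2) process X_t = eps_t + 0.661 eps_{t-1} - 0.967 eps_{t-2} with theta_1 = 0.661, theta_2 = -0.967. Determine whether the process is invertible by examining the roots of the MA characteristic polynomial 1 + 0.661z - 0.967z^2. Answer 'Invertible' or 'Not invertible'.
\text{Not invertible}

The MA(q) characteristic polynomial is P(z) = 1 + 0.661z - 0.967z^2.
Invertibility requires all roots to lie outside the unit circle, i.e. |z| > 1 for every root.
Set 1 + (0.661) z + (-0.967) z^2 = 0, i.e. a z^2 + b z + c = 0 with a = -0.967, b = 0.661, c = 1.
Discriminant D = b^2 - 4ac = (0.661)^2 - 4*(-0.967)*1 = 0.436921 - (-3.868) = 4.304921.
D >= 0, so the roots are real: z = (-b +/- sqrt(D)) / (2a) = (-0.661 +/- 2.07483) / (-1.934).
  z_1 = (-0.661 + 2.07483) / (-1.934) = -0.731,   |z_1| = 0.731.
  z_2 = (-0.661 - 2.07483) / (-1.934) = 1.4146,   |z_2| = 1.4146.
Moduli of all roots: 0.7310, 1.4146.
All moduli strictly greater than 1? No.
Verdict: Not invertible.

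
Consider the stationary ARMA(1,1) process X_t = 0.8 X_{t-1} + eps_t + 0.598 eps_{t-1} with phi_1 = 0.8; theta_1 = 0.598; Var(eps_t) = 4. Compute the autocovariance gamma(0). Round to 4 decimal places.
\gamma(0) = 25.7156

Multiply the model equation by X_{t-k} and take expectations. With theta_0 = psi_0 = 1 and psi_j the MA(infinity) weights, this gives
  gamma(k) - sum_i phi_i gamma(k-i) = c_k,
  c_k = sigma^2 * sum_{j=k..q} theta_j psi_{j-k}   (c_k = 0 for k > q),
using gamma(-m) = gamma(m).
psi-weights needed (psi_j = theta_j + sum_i phi_i psi_{j-i}):
  psi_1 = theta_1 + phi_1 = 0.598 + (0.8) = 1.398
Right-hand sides:
  c_0 = sigma^2 (1 + theta_1 psi_1) = 4 * (1 + (0.598)(1.398)) = 4 * 1.836004 = 7.344016
  c_1 = sigma^2 theta_1 = 4 * (0.598) = 2.392
  c_2 = 0
Equations for k = 0 and k = 1 (AR order 1):
  gamma(0) = phi_1 gamma(1) + c_0
  gamma(1) = phi_1 gamma(0) + c_1
Substituting the second into the first: gamma(0) (1 - phi_1^2) = c_0 + phi_1 c_1, so
  gamma(0) = (c_0 + phi_1 c_1) / (1 - phi_1^2) = (7.344016 + (0.8)(2.392)) / (1 - (0.8)^2) = 9.257616 / 0.36 = 25.7156.
Therefore gamma(0) = 25.7156 (to 4 decimal places).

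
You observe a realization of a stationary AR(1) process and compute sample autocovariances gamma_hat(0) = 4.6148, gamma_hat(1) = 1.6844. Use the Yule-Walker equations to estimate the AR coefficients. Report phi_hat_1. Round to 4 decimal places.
\hat\phi_{1} = 0.3650

The Yule-Walker equations for an AR(p) process read, in matrix form,
  Gamma_p phi = r_p,   with   (Gamma_p)_{ij} = gamma(|i - j|),
                       (r_p)_i = gamma(i),   i,j = 1..p.
Substitute the sample gammas (Toeplitz matrix and right-hand side of size 1):
  Gamma_p = [[4.6148]]
  r_p     = [1.6844]
With p = 1 this is the single equation gamma(0) phi_1 = gamma(1):
  phi_hat_1 = gamma(1) / gamma(0) = 1.6844 / 4.6148 = 0.3650.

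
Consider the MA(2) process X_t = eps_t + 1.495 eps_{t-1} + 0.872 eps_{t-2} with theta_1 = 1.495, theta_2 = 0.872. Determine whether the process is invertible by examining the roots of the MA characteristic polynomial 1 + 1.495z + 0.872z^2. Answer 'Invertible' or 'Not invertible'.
\text{Invertible}

The MA(q) characteristic polynomial is P(z) = 1 + 1.495z + 0.872z^2.
Invertibility requires all roots to lie outside the unit circle, i.e. |z| > 1 for every root.
Set 1 + (1.495) z + (0.872) z^2 = 0, i.e. a z^2 + b z + c = 0 with a = 0.872, b = 1.495, c = 1.
Discriminant D = b^2 - 4ac = (1.495)^2 - 4*(0.872)*1 = 2.235025 - (3.488) = -1.252975.
D < 0, so the roots are the complex-conjugate pair z = (-b +/- i sqrt(-D)) / (2a) = -0.8572 +/- 0.6418i.
For a conjugate pair |z|^2 = z * conj(z) = (product of roots) = c/a = 1/(0.872) = 1.146789, so |z| = sqrt(1.146789) = 1.0709 for both roots.
Moduli of all roots: 1.0709, 1.0709.
All moduli strictly greater than 1? Yes.
Verdict: Invertible.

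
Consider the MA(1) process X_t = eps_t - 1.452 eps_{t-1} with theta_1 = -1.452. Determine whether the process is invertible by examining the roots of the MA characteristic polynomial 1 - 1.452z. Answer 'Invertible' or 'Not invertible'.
\text{Not invertible}

The MA(q) characteristic polynomial is P(z) = 1 - 1.452z.
Invertibility requires all roots to lie outside the unit circle, i.e. |z| > 1 for every root.
This is linear in z: 1 + (-1.452) z = 0  =>  z = -1/(-1.452) = 0.688705,  |z| = 0.688705.
Moduli of all roots: 0.6887.
All moduli strictly greater than 1? No.
Verdict: Not invertible.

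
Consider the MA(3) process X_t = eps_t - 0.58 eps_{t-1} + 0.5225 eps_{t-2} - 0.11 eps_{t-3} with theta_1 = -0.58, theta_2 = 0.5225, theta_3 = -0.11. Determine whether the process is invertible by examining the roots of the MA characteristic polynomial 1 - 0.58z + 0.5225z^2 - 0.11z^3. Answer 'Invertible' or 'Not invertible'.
\text{Invertible}

The MA(q) characteristic polynomial is P(z) = 1 - 0.58z + 0.5225z^2 - 0.11z^3.
Invertibility requires all roots to lie outside the unit circle, i.e. |z| > 1 for every root.
Degree 3: look for a simple real root z0 first, then factor out (1 - z/z0) and solve the remaining quadratic.
Testing z0 = 4: P(4) = 1 + (-0.58)(4) + (0.5225)(4)^2 + (-0.11)(4)^3
  = 1 + (-2.32) + (8.36) + (-7.04) = 0.  So z_0 = 4 is a root, |z_0| = 4.
Divide out the factor (1 - 0.25 z) = (1 - z/z0) (since 1/z0 = 0.25):
  P(z) = (1 - 0.25 z)(1 + (-0.33) z + (0.44) z^2)
  [check: z-coef -0.33 - (0.25) = -0.58; z^2-coef 0.44 - (0.25)(-0.33) = 0.5225; z^3-coef -(0.25)(0.44) = -0.11.]
Remaining roots from the quadratic factor 1 + (-0.33) z + (0.44) z^2:
  Set 1 + (-0.33) z + (0.44) z^2 = 0, i.e. a z^2 + b z + c = 0 with a = 0.44, b = -0.33, c = 1.
  Discriminant D = b^2 - 4ac = (-0.33)^2 - 4*(0.44)*1 = 0.1089 - (1.76) = -1.6511.
  D < 0, so the roots are the complex-conjugate pair z = (-b +/- i sqrt(-D)) / (2a) = 0.375 +/- 1.4602i.
  For a conjugate pair |z|^2 = z * conj(z) = (product of roots) = c/a = 1/(0.44) = 2.272727, so |z| = sqrt(2.272727) = 1.5076 for both roots.
Moduli of all roots: 4.0000, 1.5076, 1.5076.
All moduli strictly greater than 1? Yes.
Verdict: Invertible.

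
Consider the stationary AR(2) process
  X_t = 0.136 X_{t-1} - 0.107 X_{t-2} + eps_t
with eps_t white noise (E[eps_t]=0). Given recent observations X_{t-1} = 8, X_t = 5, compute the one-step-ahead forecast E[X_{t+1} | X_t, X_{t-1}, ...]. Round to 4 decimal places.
E[X_{t+1} \mid \mathcal F_t] = -0.1760

For an AR(p) model X_t = c + sum_i phi_i X_{t-i} + eps_t, the
one-step-ahead conditional mean is
  E[X_{t+1} | X_t, ...] = c + sum_i phi_i X_{t+1-i}.
Substitute known values:
  E[X_{t+1} | ...] = (0.136) * (5) + (-0.107) * (8)
                   = -0.1760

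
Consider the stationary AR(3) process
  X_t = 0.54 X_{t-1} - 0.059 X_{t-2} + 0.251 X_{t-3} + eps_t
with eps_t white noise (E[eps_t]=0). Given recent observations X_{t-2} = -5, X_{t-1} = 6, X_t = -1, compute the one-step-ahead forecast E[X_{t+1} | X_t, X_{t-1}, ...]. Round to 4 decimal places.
E[X_{t+1} \mid \mathcal F_t] = -2.1490

For an AR(p) model X_t = c + sum_i phi_i X_{t-i} + eps_t, the
one-step-ahead conditional mean is
  E[X_{t+1} | X_t, ...] = c + sum_i phi_i X_{t+1-i}.
Substitute known values:
  E[X_{t+1} | ...] = (0.54) * (-1) + (-0.059) * (6) + (0.251) * (-5)
                   = -2.1490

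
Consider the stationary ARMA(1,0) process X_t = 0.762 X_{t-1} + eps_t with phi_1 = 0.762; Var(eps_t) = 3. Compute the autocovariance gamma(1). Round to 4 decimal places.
\gamma(1) = 5.4512

Multiply the model equation by X_{t-k} and take expectations. With theta_0 = psi_0 = 1 and psi_j the MA(infinity) weights, this gives
  gamma(k) - sum_i phi_i gamma(k-i) = c_k,
  c_k = sigma^2 * sum_{j=k..q} theta_j psi_{j-k}   (c_k = 0 for k > q),
using gamma(-m) = gamma(m).
Pure AR (q = 0): c_0 = sigma^2 = 3, c_k = 0 for k >= 1.
Equations for k = 0 and k = 1 (AR order 1):
  gamma(0) = phi_1 gamma(1) + c_0
  gamma(1) = phi_1 gamma(0) + c_1
Substituting the second into the first: gamma(0) (1 - phi_1^2) = c_0 + phi_1 c_1, so
  gamma(0) = c_0 / (1 - phi_1^2) = 3 / (1 - (0.762)^2) = 3 / 0.419356 = 7.153826.
  gamma(1) = phi_1 gamma(0) = (0.762)(7.153826) = 5.451216.
Therefore gamma(1) = 5.4512 (to 4 decimal places).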